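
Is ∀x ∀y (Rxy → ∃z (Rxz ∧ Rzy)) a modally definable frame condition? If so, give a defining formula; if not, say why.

Yes: it is density, defined by the C4 schema □□p → □p.
Suppose □□p→□p is valid. Take Rxy and set V(p)={w : xR²w}. Then □□p at x, so □p at x, so p at y, i.e. ∃z(Rxz∧Rzy).

Yes — defined by □□p → □p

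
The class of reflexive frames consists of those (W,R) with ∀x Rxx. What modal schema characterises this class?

□s → s

A defining formula is □s → s (the T axiom).
Suppose □s→s is valid. At any x set V(s)={w : Rxw}. Then □s holds at x, so s holds at x, i.e. Rxx.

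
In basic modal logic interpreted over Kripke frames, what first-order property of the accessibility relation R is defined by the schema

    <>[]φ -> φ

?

symmetry

This is a form of the B axiom.
Its frame correspondent is symmetry — forall x forall y (Rxy -> Ryx).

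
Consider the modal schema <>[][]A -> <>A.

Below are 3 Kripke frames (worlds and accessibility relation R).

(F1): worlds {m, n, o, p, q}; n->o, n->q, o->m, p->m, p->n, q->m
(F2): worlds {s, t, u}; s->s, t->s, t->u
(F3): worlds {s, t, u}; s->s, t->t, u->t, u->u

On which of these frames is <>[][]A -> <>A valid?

Frame correspondent (Sahlqvist): forall x forall y (xRy -> exists w (y R^2 w & xRw)) — i.e. a generalized confluence (Geach) condition.
(F1): fails — nRo but no w with oR²w and nRw.
(F2): fails — tRu but no w with uR²w and tRw.
(F3): satisfies the condition.

(F3)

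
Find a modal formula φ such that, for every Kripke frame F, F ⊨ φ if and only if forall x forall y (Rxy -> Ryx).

s → □◇s

A defining formula is s → □◇s (the B axiom).
Suppose s→□◇s is valid. Take Rxy and set V(s)={x}. Then s at x, so □◇s at x, so ◇s at y, so some z with Ryz has s; z=x, i.e. Ryx.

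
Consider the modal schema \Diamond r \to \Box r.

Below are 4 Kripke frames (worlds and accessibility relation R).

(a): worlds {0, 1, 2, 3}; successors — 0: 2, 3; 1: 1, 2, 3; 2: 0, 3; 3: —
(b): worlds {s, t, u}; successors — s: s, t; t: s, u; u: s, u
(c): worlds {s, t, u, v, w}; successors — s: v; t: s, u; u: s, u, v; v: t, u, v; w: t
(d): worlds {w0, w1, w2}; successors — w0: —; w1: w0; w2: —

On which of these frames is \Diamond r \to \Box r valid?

(d)

The schema corresponds to partial functionality: \forall x \forall y \forall z (Rxy \wedge Rxz \to y = z).
(a): fails — 0 sees both 2 and 3.
(b): fails — s sees both s and t.
(c): fails — t sees both s and u.
(d): ✓.
Valid on: (d).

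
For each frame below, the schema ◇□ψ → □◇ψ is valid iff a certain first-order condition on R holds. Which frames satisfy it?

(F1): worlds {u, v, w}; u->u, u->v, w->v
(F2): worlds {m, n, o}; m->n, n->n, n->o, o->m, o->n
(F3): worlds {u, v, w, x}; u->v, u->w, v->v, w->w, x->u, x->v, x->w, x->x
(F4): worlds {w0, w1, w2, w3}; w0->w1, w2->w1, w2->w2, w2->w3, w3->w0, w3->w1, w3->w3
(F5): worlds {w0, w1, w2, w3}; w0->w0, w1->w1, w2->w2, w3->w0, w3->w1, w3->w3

This is the axiom for convergence; its first-order frame correspondent is ∀x ∀y ∀z (Rxy ∧ Rxz → ∃w (Ryw ∧ Rzw)).
(F1): fails — Ruv and Ruv but v and v have no common successor.
(F2): satisfies the condition.
(F3): fails — Ruv and Ruw but v and w have no common successor.
(F4): fails — Rw0w1 and Rw0w1 but w1 and w1 have no common successor.
(F5): fails — Rw3w1 and Rw3w0 but w1 and w0 have no common successor.

(F2)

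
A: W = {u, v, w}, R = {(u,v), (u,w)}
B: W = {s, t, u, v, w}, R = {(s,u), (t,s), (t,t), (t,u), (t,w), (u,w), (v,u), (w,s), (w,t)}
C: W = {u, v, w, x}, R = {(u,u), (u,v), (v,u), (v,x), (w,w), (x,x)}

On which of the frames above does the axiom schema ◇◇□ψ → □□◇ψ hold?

A

This is the axiom for a generalized confluence (Geach) condition; its first-order frame correspondent is ∀x ∀y ∀z ((xR²y ∧ xR²z) → ∃w (yRw ∧ zRw)).
A: holds.
B: fails — tR²s, tR²u but no w* with sRw* and uRw*.
C: fails — uR²u, uR²x but no t with uRt and xRt.
Valid on: A.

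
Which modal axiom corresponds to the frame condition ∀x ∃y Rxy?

The condition is seriality. The D schema □p → ◇p defines it.
Suppose □p→◇p is valid. At any x set V(p)=W. Then □p at x, so ◇p at x, so x has a successor.

□p → ◇p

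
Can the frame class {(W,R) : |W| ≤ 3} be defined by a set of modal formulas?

Any modally definable frame class is closed under disjoint unions.
Any modal formula valid on each of 4 disjoint one-world frames is valid on their disjoint union (validity is preserved under disjoint unions). Each one-world frame has |W|=1≤3, but the union has |W|=4.
So the class is not modally definable.

No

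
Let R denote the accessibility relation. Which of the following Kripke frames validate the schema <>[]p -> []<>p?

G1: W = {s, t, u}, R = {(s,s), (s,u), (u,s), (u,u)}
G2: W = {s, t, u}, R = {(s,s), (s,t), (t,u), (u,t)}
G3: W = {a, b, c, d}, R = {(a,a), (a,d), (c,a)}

G1

The schema corresponds to convergence: forall x forall y forall z (Rxy & Rxz -> exists w (Ryw & Rzw)).
G1: condition met.
G2: fails — Rss and Rst but s and t have no common successor.
G3: fails — Raa and Rad but a and d have no common successor.
Valid on: G1.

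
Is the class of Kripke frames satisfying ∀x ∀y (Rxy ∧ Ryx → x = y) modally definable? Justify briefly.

Any modally definable frame class is closed under surjective bounded morphisms.
The 4-cycle (worlds a,b,c,d with a→b→c→d→a) is antisymmetric. Sending even-indexed worlds to • and odd-indexed worlds to ∘ is a surjective bounded morphism onto the two-world frame with •↔∘, which is not antisymmetric.
Hence antisymmetry is not modally definable.

Not definable by any modal formula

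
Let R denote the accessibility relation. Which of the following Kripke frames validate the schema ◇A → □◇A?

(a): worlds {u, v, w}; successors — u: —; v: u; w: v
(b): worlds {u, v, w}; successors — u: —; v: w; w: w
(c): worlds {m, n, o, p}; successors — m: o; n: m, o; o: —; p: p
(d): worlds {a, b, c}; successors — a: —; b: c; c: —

(b)

This is the axiom for the Euclidean property; its first-order frame correspondent is ∀x ∀y ∀z (Rxy ∧ Rxz → Ryz).
(a): fails — Rvu and Rvu but not Ruu.
(b): holds.
(c): fails — Rmo and Rmo but not Roo.
(d): fails — Rbc and Rbc but not Rcc.
Valid on: (b).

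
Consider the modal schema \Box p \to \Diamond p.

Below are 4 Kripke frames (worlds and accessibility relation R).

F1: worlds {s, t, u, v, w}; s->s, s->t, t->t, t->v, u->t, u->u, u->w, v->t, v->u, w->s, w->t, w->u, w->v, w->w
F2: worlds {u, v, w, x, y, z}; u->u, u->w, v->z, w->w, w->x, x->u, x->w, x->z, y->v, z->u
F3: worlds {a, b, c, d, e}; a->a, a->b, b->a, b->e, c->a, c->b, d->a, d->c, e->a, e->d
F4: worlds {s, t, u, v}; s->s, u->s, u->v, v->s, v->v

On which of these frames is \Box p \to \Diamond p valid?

The schema corresponds to seriality: \forall x \exists y Rxy.
F1: ✓.
F2: ✓.
F3: ✓.
F4: fails — world t has no successor.
Valid on: F1, F2, F3.

F1, F2, F3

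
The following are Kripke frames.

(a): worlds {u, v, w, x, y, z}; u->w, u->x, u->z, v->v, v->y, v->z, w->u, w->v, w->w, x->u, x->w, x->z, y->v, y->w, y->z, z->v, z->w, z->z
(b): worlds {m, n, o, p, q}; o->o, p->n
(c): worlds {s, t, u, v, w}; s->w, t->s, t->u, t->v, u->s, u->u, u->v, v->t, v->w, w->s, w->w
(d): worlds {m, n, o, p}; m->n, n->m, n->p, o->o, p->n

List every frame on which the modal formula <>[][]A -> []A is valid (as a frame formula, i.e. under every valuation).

The schema corresponds to a generalized confluence (Geach) condition: forall x forall y forall z ((xRy & xRz) -> exists w (y R^2 w & z = w)).
(a): fails — uRz, uRx but no t with zR²t and x=t.
(b): fails — pRn, pRn but no w with nR²w and n=w.
(c): fails — tRs, tRu but no w* with sR²w* and u=w*.
(d): condition met.

(d)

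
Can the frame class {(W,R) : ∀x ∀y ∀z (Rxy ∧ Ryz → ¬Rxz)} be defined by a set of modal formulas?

No

Modal frame validity is preserved under surjective bounded morphisms.
The 3-cycle (worlds 0,1,2 with 0→1→2→0) is intransitive. Mapping every world to a single reflexive point • is a surjective bounded morphism; the reflexive point is not intransitive (R••∧R•• but R••).
So the class is not modally definable.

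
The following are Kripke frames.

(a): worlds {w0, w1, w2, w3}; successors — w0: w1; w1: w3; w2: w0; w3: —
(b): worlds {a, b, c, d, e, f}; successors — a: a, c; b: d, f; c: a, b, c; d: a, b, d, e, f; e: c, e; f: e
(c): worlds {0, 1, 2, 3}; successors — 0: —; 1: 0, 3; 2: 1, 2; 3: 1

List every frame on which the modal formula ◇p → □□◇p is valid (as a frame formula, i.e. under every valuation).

Frame correspondent (Sahlqvist): ∀x ∀y ∀z ((xRy ∧ xR²z) → ∃w (y = w ∧ zRw)) — i.e. a generalized confluence (Geach) condition.
(a): fails — w0Rw1, w0R²w3 but no w with w1=w and w3Rw.
(b): fails — aRa, aR²b but no w with a=w and bRw.
(c): fails — 2R1, 2R²0 but no w with 1=w and 0Rw.
Valid on no frame.

none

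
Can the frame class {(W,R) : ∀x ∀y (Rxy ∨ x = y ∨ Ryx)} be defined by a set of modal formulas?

If a class were modally definable it would be closed under disjoint unions (Goldblatt–Thomason).
Take 2 disjoint single-world reflexive frames: each is trivially connected, but their disjoint union has 2 worlds with no edge between distinct components, so it is not connected.
Hence connectedness of R is not modally definable.

No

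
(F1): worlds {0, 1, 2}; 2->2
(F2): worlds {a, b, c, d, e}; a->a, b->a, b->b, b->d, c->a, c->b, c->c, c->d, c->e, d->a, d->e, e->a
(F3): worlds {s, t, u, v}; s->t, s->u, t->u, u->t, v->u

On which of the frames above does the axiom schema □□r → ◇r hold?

Frame correspondent (Sahlqvist): ∀x ∃w (xR²w ∧ xRw) — i.e. a generalized confluence (Geach) condition.
(F1): fails — at 0 but no w with 0R²w and 0Rw.
(F2): satisfies the condition.
(F3): fails — at t but no w with tR²w and tRw.
Valid on: (F2).

(F2)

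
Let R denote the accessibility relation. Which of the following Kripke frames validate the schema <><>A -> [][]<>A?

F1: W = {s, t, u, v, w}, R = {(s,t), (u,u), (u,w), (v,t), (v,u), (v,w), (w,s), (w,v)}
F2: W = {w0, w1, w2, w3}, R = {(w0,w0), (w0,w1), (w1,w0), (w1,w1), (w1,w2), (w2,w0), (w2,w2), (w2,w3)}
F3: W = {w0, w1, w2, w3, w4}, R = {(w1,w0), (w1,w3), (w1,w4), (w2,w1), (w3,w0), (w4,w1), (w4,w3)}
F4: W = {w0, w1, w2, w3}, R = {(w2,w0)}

The schema corresponds to a generalized confluence (Geach) condition: forall x forall y forall z ((x R^2 y & x R^2 z) -> exists w (y = w & zRw)).
F1: fails — uR²s, uR²s but no w* with s=w* and sRw*.
F2: fails — w0R²w1, w0R²w2 but no w with w1=w and w2Rw.
F3: fails — w1R²w0, w1R²w0 but no w with w0=w and w0Rw.
F4: holds.
Valid on: F4.

F4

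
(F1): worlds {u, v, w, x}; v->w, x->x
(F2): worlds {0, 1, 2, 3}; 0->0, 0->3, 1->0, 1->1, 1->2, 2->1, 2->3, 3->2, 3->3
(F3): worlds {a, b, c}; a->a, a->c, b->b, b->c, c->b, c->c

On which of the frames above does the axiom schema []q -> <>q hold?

(F2), (F3)

This is the axiom for seriality; its first-order frame correspondent is forall x exists y Rxy.
(F1): fails — world u has no successor.
(F2): ✓.
(F3): ✓.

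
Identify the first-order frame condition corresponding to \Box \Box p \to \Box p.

Density

This is the C4 axiom.
Its frame correspondent is density — \forall x \forall y (Rxy \to \exists z (Rxz \wedge Rzy)).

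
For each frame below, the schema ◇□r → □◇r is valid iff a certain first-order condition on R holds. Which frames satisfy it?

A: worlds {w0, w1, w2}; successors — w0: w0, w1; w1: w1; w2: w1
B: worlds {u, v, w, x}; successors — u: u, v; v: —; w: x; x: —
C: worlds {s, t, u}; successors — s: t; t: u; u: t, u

A, C

The schema corresponds to convergence: ∀x ∀y ∀z (Rxy ∧ Rxz → ∃w (Ryw ∧ Rzw)).
A: ✓.
B: fails — Ruv and Ruv but v and v have no common successor.
C: ✓.
Valid on: A, C.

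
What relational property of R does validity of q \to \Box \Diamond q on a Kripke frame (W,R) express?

Suppose q→□◇q is valid. Take Rxy and set V(q)={x}. Then q at x, so □◇q at x, so ◇q at y, so some z with Ryz has q; z=x, i.e. Ryx.
Conversely, on a frame with symmetry the schema holds at every world under every valuation.
Frame condition: \forall x \forall y (Rxy \to Ryx).

Symmetry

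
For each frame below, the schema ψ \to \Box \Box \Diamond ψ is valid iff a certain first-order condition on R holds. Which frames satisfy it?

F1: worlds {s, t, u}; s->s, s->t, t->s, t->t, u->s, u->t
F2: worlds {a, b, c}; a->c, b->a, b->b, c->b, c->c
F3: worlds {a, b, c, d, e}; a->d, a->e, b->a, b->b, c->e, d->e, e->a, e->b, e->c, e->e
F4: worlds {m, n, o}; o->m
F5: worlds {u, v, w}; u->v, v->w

F4

The schema corresponds to a generalized confluence (Geach) condition: \forall x \forall z (x R^2 z \to \exists w (x = w \wedge zRw)).
F1: fails — uR²s but no w with u=w and sRw.
F2: fails — aR²c but no w with a=w and cRw.
F3: fails — aR²a but no w with a=w and aRw.
F4: holds.
F5: fails — uR²w but no t with u=t and wRt.
Valid on: F4.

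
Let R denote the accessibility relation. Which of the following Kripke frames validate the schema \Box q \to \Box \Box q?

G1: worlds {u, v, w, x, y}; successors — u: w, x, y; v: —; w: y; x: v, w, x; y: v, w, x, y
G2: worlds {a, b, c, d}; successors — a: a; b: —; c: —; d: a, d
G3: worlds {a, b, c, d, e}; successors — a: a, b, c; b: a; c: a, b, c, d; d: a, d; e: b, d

This is the axiom for transitivity; its first-order frame correspondent is \forall x \forall y \forall z (Rxy \wedge Ryz \to Rxz).
G1: fails — Rxw and Rwy but not Rxy.
G2: condition met.
G3: fails — Reb and Rba but not Rea.

G2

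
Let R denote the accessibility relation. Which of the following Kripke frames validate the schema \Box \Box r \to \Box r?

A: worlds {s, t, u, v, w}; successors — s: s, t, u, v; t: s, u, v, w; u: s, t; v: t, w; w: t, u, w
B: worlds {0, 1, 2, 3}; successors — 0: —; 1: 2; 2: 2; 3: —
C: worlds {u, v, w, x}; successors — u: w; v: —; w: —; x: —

The schema corresponds to density: \forall x \forall y (Rxy \to \exists z (Rxz \wedge Rzy)).
A: holds.
B: holds.
C: fails — Ruw but no z with Ruz and Rzw.
Valid on: A, B.

A, B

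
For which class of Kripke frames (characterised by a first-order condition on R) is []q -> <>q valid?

Suppose □q→◇q is valid. At any x set V(q)=W. Then □q at x, so ◇q at x, so x has a successor.

seriality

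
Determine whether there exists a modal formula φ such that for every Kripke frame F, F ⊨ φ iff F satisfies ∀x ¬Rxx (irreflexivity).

If a class were modally definable it would be closed under surjective bounded morphisms (Goldblatt–Thomason).
The 4-cycle (worlds w0,w1,w2,w3 with w0→w1→w2→w3→w0) is irreflexive, and the map sending every world to a single reflexive point • is a surjective bounded morphism (forth: every edge maps to (•,•); back: every world has a successor). So any modal formula valid on the 4-cycle is also valid on the reflexive point, which is not irreflexive.
Hence irreflexivity is not modally definable.

No — not modally definable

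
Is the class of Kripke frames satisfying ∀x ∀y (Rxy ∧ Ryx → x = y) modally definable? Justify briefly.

If a class were modally definable it would be closed under surjective bounded morphisms (Goldblatt–Thomason).
The 8-cycle (worlds 0,1,2,3,4,5,6,7 with 0→1→2→3→4→5→6→7→0) is antisymmetric. Sending even-indexed worlds to s and odd-indexed worlds to t is a surjective bounded morphism onto the two-world frame with s↔t, which is not antisymmetric.
Hence antisymmetry is not modally definable.

No — not modally definable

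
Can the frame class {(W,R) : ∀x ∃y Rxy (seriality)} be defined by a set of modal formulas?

Definable; □q → ◇q defines it

This is a Sahlqvist condition; the D axiom □q → ◇q defines it.
Suppose □q→◇q is valid. At any x set V(q)=W. Then □q at x, so ◇q at x, so x has a successor.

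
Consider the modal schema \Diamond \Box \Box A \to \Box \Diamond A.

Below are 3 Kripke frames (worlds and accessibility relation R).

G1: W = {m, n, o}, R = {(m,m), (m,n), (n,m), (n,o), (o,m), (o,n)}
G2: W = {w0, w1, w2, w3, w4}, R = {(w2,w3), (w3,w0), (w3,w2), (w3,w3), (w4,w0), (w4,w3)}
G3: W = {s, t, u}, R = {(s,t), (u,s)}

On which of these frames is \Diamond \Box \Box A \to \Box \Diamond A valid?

G1

The schema corresponds to a generalized confluence (Geach) condition: \forall x \forall y \forall z ((xRy \wedge xRz) \to \exists w (y R^2 w \wedge zRw)).
G1: satisfies the condition.
G2: fails — w3Rw0, w3Rw0 but no w with w0R²w and w0Rw.
G3: fails — sRt, sRt but no w with tR²w and tRw.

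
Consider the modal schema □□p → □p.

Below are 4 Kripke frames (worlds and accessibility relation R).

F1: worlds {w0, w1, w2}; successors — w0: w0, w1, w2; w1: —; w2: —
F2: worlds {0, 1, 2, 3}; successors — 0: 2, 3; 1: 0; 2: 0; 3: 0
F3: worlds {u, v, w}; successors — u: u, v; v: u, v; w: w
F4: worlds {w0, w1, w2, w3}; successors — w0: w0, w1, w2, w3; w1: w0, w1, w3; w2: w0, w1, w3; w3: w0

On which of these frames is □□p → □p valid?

Frame correspondent (Sahlqvist): ∀x ∀y (Rxy → ∃z (Rxz ∧ Rzy)) — i.e. density.
F1: ✓.
F2: fails — R10 but no z with R1z and Rz0.
F3: ✓.
F4: ✓.

F1, F3, F4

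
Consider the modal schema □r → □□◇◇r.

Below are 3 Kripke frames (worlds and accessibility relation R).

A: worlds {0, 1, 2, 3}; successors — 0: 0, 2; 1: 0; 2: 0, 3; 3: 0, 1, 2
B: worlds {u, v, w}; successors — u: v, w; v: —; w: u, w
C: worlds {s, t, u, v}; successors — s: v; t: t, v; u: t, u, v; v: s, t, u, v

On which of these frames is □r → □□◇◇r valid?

A, C

The schema corresponds to a generalized confluence (Geach) condition: ∀x ∀z (xR²z → ∃w (xRw ∧ zR²w)).
A: ✓.
B: fails — wR²v but no t with wRt and vR²t.
C: ✓.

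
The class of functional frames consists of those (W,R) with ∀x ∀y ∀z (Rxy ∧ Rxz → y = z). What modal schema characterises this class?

A defining formula is ◇p → □p (the CD axiom).
Suppose ◇p→□p is valid. Take Rxy, Rxz and set V(p)={y}. Then ◇p at x, so □p at x, so p at z, i.e. z=y.

◇p → □p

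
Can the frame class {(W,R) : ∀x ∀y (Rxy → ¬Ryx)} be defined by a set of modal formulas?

Any modally definable frame class is closed under surjective bounded morphisms.
The 5-cycle (worlds s,t,u,v,w with s→t→u→v→w→s) is asymmetric. Mapping every world to a single reflexive point • is a surjective bounded morphism, and the reflexive point is not asymmetric (R•• but asymmetry requires ¬R••).
So the class is not modally definable.

No — not modally definable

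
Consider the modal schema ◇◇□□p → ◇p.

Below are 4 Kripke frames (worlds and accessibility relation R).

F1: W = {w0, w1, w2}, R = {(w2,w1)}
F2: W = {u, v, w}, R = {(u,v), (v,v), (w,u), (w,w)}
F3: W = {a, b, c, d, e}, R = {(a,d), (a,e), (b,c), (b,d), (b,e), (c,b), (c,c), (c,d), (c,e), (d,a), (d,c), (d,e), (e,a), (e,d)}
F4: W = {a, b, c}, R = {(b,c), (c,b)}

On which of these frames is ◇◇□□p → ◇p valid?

Frame correspondent (Sahlqvist): ∀x ∀y (xR²y → ∃w (yR²w ∧ xRw)) — i.e. a generalized confluence (Geach) condition.
F1: holds.
F2: fails — wR²u but no t with uR²t and wRt.
F3: holds.
F4: fails — bR²b but no w with bR²w and bRw.

F1, F3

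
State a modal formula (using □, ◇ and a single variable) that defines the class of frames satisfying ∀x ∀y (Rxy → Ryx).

p → □◇p

The condition is symmetry. The B schema p → □◇p defines it.
Suppose p→□◇p is valid. Take Rxy and set V(p)={x}. Then p at x, so □◇p at x, so ◇p at y, so some z with Ryz has p; z=x, i.e. Ryx.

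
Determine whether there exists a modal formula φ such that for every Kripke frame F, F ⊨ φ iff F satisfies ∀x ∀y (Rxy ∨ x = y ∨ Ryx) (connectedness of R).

Not modally definable

If a class were modally definable it would be closed under disjoint unions (Goldblatt–Thomason).
Take 3 disjoint single-world reflexive frames: each is trivially connected, but their disjoint union has 3 worlds with no edge between distinct components, so it is not connected.
So the class is not modally definable.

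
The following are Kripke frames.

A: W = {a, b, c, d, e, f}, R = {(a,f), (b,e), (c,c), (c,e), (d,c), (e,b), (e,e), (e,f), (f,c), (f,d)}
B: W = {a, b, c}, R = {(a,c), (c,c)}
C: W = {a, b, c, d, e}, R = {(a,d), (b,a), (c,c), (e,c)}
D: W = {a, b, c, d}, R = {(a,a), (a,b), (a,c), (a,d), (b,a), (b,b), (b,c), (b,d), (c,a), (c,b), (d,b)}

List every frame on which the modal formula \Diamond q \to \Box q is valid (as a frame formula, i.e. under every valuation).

B, C

This is the axiom for partial functionality; its first-order frame correspondent is \forall x \forall y \forall z (Rxy \wedge Rxz \to y = z).
A: fails — c sees both c and e.
B: condition met.
C: condition met.
D: fails — a sees both a and b.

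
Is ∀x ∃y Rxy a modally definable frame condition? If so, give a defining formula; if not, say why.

This is a Sahlqvist condition; the D axiom □p → ◇p defines it.

Yes, by □p → ◇p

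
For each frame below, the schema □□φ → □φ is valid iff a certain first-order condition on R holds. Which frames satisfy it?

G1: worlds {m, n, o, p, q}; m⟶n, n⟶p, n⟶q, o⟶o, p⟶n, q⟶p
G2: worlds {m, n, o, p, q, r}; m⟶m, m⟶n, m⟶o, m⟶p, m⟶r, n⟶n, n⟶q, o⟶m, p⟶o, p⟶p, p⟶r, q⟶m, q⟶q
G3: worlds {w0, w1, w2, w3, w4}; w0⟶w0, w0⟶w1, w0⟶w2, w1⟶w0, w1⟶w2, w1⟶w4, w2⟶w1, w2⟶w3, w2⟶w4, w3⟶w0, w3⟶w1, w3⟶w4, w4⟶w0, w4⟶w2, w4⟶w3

G2, G3

This is the axiom for density; its first-order frame correspondent is ∀x ∀y (Rxy → ∃z (Rxz ∧ Rzy)).
G1: fails — Rpn but no z with Rpz and Rzn.
G2: condition met.
G3: condition met.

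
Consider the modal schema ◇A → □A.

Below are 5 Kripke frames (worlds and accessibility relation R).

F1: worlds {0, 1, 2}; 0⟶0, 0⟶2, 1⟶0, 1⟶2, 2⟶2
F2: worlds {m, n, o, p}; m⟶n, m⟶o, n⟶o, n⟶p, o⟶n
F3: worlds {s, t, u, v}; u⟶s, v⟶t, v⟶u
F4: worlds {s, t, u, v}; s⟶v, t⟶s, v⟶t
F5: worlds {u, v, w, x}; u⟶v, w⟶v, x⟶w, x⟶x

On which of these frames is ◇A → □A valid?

The schema corresponds to partial functionality: ∀x ∀y ∀z (Rxy ∧ Rxz → y = z).
F1: fails — 0 sees both 0 and 2.
F2: fails — m sees both n and o.
F3: fails — v sees both t and u.
F4: condition met.
F5: fails — x sees both w and x.
Valid on: F4.

F4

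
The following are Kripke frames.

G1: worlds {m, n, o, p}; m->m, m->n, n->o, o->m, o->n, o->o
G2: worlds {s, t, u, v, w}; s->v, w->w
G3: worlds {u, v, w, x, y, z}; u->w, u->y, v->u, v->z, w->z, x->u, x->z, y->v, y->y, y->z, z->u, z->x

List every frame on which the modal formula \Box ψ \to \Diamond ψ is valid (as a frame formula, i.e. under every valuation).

G3

This is the axiom for seriality; its first-order frame correspondent is \forall x \exists y Rxy.
G1: fails — world p has no successor.
G2: fails — world t has no successor.
G3: holds.
Valid on: G3.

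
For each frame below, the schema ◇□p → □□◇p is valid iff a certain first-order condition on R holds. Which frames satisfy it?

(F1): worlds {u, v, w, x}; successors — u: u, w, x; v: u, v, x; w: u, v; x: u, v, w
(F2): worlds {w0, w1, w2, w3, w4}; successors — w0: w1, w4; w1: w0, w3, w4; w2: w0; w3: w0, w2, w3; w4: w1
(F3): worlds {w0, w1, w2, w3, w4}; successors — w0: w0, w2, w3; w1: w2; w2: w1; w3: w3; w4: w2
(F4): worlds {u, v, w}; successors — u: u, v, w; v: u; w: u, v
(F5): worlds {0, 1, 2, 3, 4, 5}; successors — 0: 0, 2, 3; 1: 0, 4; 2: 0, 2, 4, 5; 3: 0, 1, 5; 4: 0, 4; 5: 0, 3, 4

The schema corresponds to a generalized confluence (Geach) condition: ∀x ∀y ∀z ((xRy ∧ xR²z) → ∃w (yRw ∧ zRw)).
(F1): holds.
(F2): fails — w0Rw1, w0R²w4 but no w with w1Rw and w4Rw.
(F3): fails — w0Rw0, w0R²w2 but no w with w0Rw and w2Rw.
(F4): holds.
(F5): holds.

(F1), (F4), (F5)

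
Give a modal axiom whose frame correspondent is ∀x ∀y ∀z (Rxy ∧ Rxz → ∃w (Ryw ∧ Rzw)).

This is convergence; the standard corresponding axiom is .2: ◇□s → □◇s.
Suppose ◇□s→□◇s is valid. Take Rxy, Rxz and set V(s)={w : Ryw}. Then □s at y so ◇□s at x, so □◇s at x, so ◇s at z, giving w with Rzw and Ryw.

◇□s → □◇s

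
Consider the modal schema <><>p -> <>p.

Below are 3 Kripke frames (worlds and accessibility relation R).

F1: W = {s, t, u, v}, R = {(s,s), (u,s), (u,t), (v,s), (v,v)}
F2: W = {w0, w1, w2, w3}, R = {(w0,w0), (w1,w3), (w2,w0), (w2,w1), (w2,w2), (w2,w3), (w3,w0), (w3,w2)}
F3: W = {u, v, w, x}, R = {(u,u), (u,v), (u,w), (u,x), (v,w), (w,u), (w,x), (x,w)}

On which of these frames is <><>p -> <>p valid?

F1

This is the axiom for transitivity; its first-order frame correspondent is forall x forall y forall z (Rxy & Ryz -> Rxz).
F1: holds.
F2: fails — Rw3w2 and Rw2w1 but not Rw3w1.
F3: fails — Rxw and Rwu but not Rxu.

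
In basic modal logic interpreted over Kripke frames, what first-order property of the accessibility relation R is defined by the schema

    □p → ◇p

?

This schema is the D axiom.
Its frame correspondent is seriality — ∀x ∃y Rxy.

seriality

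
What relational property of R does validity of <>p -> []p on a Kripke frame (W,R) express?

Partial functionality

This is the CD axiom.
Its frame correspondent is partial functionality — forall x forall y forall z (Rxy & Rxz -> y = z).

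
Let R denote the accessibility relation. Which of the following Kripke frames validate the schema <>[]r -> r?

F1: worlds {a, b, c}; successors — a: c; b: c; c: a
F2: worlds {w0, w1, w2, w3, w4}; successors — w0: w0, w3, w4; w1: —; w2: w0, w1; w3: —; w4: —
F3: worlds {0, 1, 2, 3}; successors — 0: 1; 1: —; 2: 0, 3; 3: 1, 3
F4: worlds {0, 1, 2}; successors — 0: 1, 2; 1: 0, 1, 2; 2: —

none

This is the axiom for symmetry; its first-order frame correspondent is forall x forall y (Rxy -> Ryx).
F1: fails — Rbc but not Rcb.
F2: fails — Rw0w4 but not Rw4w0.
F3: fails — R31 but not R13.
F4: fails — R02 but not R20.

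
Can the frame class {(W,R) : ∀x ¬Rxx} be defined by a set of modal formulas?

Not definable by any modal formula

If a class were modally definable it would be closed under surjective bounded morphisms (Goldblatt–Thomason).
The 5-cycle (worlds 0,1,2,3,4 with 0→1→2→3→4→0) is irreflexive, and the map sending every world to a single reflexive point • is a surjective bounded morphism (forth: every edge maps to (•,•); back: every world has a successor). So any modal formula valid on the 5-cycle is also valid on the reflexive point, which is not irreflexive.
So no modal formula (or set of formulas) defines exactly the irreflexive frames.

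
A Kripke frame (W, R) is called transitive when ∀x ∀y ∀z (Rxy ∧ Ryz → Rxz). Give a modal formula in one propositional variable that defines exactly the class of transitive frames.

□ψ → □□ψ

A defining formula is □ψ → □□ψ (the 4 axiom).
Suppose □ψ→□□ψ is valid. Take Rxy, Ryz and set V(ψ)={w : Rxw}. Then □ψ at x, so □□ψ at x, so □ψ at y, so ψ at z, i.e. Rxz.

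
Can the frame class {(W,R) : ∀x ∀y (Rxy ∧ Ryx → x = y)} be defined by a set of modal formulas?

Modal frame validity is preserved under surjective bounded morphisms.
The 8-cycle (worlds 0,1,2,3,4,5,6,7 with 0→1→2→3→4→5→6→7→0) is antisymmetric. Sending even-indexed worlds to a and odd-indexed worlds to b is a surjective bounded morphism onto the two-world frame with a↔b, which is not antisymmetric.
So the class is not modally definable.

Not modally definable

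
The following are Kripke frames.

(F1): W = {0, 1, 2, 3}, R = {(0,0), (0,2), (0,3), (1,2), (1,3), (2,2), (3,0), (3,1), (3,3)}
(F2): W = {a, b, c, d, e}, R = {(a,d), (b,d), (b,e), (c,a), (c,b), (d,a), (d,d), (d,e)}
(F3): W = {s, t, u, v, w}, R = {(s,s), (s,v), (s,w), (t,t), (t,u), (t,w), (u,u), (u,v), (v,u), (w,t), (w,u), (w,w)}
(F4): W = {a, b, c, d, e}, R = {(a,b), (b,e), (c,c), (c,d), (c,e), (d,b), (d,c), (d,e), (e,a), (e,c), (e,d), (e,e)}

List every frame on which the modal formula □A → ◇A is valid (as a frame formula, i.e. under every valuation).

This is the axiom for seriality; its first-order frame correspondent is ∀x ∃y Rxy.
(F1): ✓.
(F2): fails — world e has no successor.
(F3): ✓.
(F4): ✓.
Valid on: (F1), (F3), (F4).

(F1), (F3), (F4)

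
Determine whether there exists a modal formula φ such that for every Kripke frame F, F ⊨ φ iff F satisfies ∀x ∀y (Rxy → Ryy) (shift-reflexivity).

Yes — defined by □(□r → r)

This is a Sahlqvist condition; the T□ axiom □(□r → r) defines it.
Suppose □(□r→r) is valid. Take Rxy and set V(r)={w : Ryw}. Then at y, □r holds; since □(□r→r) at x, □r→r at y, so r at y, i.e. Ryy.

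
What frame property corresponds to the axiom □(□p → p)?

shift-reflexivity

This schema is the T□ axiom.
Its frame correspondent is shift-reflexivity — ∀x ∀y (Rxy → Ryy).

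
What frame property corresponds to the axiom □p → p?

reflexivity: ∀x Rxx

Suppose □p→p is valid. At any x set V(p)={w : Rxw}. Then □p holds at x, so p holds at x, i.e. Rxx.
Conversely, on a frame with reflexivity the schema holds at every world under every valuation.
Frame condition: ∀x Rxx.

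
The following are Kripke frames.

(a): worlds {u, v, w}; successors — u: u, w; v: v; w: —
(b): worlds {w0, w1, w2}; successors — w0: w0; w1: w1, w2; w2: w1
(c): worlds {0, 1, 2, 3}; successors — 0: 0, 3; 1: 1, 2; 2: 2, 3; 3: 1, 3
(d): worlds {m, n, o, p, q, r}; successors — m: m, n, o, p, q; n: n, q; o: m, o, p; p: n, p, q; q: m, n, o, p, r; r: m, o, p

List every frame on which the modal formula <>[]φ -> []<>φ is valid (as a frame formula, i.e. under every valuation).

Frame correspondent (Sahlqvist): forall x forall y forall z (Rxy & Rxz -> exists w (Ryw & Rzw)) — i.e. convergence.
(a): fails — Ruw and Ruw but w and w have no common successor.
(b): condition met.
(c): condition met.
(d): fails — Rmn and Rmo but n and o have no common successor.

(b), (c)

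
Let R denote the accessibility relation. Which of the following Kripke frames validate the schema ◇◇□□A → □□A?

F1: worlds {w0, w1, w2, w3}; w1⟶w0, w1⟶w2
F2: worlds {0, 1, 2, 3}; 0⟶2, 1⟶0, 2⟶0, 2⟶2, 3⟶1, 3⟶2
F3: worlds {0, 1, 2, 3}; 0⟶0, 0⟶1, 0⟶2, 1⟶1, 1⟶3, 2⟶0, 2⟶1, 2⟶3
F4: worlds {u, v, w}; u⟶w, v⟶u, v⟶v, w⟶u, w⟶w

Frame correspondent (Sahlqvist): ∀x ∀y ∀z ((xR²y ∧ xR²z) → ∃w (yR²w ∧ z = w)) — i.e. a generalized confluence (Geach) condition.
F1: satisfies the condition.
F2: satisfies the condition.
F3: fails — 0R²1, 0R²0 but no w with 1R²w and 0=w.
F4: fails — vR²u, vR²v but no t with uR²t and v=t.

F1, F2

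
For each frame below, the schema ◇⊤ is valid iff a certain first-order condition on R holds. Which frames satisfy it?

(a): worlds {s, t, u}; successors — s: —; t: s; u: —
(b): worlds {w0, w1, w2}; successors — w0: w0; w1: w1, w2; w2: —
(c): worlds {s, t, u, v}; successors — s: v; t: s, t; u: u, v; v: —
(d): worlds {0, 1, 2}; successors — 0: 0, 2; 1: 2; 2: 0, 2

The schema corresponds to seriality: ∀x ∃y Rxy.
(a): fails — world s has no successor.
(b): fails — world w2 has no successor.
(c): fails — world v has no successor.
(d): holds.
Valid on: (d).

(d)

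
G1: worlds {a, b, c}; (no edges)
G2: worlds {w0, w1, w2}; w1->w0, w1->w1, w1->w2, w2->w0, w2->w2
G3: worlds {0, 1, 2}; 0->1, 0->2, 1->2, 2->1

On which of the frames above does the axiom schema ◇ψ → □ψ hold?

Frame correspondent (Sahlqvist): ∀x ∀y ∀z (Rxy ∧ Rxz → y = z) — i.e. partial functionality.
G1: condition met.
G2: fails — w1 sees both w0 and w1.
G3: fails — 0 sees both 1 and 2.
Valid on: G1.

G1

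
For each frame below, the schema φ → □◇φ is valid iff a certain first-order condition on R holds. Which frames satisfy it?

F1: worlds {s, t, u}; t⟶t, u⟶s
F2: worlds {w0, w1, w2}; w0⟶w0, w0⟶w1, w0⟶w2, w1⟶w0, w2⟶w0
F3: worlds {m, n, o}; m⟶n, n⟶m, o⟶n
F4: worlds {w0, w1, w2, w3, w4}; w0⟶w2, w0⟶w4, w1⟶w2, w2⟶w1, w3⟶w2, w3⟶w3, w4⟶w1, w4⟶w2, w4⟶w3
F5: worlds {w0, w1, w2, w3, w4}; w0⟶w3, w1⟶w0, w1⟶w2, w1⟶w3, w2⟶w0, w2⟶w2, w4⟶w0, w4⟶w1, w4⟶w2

This is the axiom for symmetry; its first-order frame correspondent is ∀x ∀y (Rxy → Ryx).
F1: fails — Rus but not Rsu.
F2: holds.
F3: fails — Ron but not Rno.
F4: fails — Rw0w4 but not Rw4w0.
F5: fails — Rw1w2 but not Rw2w1.

F2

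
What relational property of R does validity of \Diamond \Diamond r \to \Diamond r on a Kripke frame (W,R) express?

transitivity

This is frame-equivalent to □r → □□r (substitute ¬r for r and contrapose).
Suppose □r→□□r is valid. Take Rxy, Ryz and set V(r)={w : Rxw}. Then □r at x, so □□r at x, so □r at y, so r at z, i.e. Rxz.
The converse is a direct semantic check.
So the correspondent is transitivity.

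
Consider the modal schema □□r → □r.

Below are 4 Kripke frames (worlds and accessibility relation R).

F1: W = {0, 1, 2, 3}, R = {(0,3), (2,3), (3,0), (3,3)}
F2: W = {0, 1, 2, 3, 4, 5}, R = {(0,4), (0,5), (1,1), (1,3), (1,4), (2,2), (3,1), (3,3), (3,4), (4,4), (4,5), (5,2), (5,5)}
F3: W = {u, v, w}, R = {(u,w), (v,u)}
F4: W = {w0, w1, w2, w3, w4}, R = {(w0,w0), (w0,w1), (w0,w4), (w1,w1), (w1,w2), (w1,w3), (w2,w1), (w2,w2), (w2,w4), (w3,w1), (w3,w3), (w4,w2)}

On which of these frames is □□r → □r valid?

This is the axiom for density; its first-order frame correspondent is ∀x ∀y (Rxy → ∃z (Rxz ∧ Rzy)).
F1: condition met.
F2: condition met.
F3: fails — Rvu but no z with Rvz and Rzu.
F4: condition met.

F1, F2, F4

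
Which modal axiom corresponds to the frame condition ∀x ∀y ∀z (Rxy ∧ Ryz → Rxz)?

□ψ → □□ψ

This is transitivity; the standard corresponding axiom is 4: □ψ → □□ψ.
Suppose □ψ→□□ψ is valid. Take Rxy, Ryz and set V(ψ)={w : Rxw}. Then □ψ at x, so □□ψ at x, so □ψ at y, so ψ at z, i.e. Rxz.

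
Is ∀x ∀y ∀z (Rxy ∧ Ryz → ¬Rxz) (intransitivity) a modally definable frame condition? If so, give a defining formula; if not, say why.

Not modally definable

If a class were modally definable it would be closed under surjective bounded morphisms (Goldblatt–Thomason).
The 3-cycle (worlds w0,w1,w2 with w0→w1→w2→w0) is intransitive. Mapping every world to a single reflexive point • is a surjective bounded morphism; the reflexive point is not intransitive (R••∧R•• but R••).
Hence intransitivity is not modally definable.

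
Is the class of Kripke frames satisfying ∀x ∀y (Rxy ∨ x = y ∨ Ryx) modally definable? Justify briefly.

Not definable by any modal formula

If a class were modally definable it would be closed under disjoint unions (Goldblatt–Thomason).
Take 2 disjoint single-world reflexive frames: each is trivially connected, but their disjoint union has 2 worlds with no edge between distinct components, so it is not connected.
So no modal formula (or set of formulas) defines exactly the connected frames.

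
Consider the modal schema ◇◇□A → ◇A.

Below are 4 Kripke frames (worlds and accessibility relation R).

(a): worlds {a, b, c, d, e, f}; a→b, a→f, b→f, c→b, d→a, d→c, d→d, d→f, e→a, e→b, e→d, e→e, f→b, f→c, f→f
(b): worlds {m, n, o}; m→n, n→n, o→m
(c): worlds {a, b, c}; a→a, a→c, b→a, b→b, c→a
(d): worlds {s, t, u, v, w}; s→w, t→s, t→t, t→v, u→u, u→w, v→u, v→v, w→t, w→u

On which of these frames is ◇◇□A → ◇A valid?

Frame correspondent (Sahlqvist): ∀x ∀y (xR²y → ∃w (yRw ∧ xRw)) — i.e. a generalized confluence (Geach) condition.
(a): fails — bR²c but no w with cRw and bRw.
(b): fails — oR²n but no w with nRw and oRw.
(c): condition met.
(d): fails — sR²t but no w* with tRw* and sRw*.
Valid on: (c).

(c)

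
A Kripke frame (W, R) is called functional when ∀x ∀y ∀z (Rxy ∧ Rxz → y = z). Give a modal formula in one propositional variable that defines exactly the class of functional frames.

This is partial functionality; the standard corresponding axiom is CD: ◇q → □q.

◇q → □q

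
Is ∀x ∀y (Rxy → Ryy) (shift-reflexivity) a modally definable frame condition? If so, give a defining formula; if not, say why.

Yes: it is shift-reflexivity, defined by the T□ schema □(□p → p).

Yes, by □(□p → p)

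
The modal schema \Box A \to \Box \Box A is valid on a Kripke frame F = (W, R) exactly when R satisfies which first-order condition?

transitivity

Suppose □A→□□A is valid. Take Rxy, Ryz and set V(A)={w : Rxw}. Then □A at x, so □□A at x, so □A at y, so A at z, i.e. Rxz.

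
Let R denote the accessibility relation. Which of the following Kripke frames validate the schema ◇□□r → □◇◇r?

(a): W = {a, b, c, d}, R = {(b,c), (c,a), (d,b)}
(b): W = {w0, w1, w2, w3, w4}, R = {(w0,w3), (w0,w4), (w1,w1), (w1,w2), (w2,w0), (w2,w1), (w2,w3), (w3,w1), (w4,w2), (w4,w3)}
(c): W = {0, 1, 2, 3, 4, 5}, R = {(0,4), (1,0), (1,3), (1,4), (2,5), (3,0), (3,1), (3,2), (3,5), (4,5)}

(b)

Frame correspondent (Sahlqvist): ∀x ∀y ∀z ((xRy ∧ xRz) → ∃w (yR²w ∧ zR²w)) — i.e. a generalized confluence (Geach) condition.
(a): fails — bRc, bRc but no w with cR²w and cR²w.
(b): satisfies the condition.
(c): fails — 0R4, 0R4 but no w with 4R²w and 4R²w.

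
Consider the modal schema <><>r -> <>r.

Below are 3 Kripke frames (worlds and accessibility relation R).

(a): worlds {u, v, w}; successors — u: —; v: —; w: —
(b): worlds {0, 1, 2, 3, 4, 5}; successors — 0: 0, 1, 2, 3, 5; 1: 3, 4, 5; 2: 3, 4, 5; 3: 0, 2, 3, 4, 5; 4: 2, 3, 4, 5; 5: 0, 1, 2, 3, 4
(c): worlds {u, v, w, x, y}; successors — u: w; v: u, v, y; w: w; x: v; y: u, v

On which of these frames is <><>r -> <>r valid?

(a)

The schema corresponds to transitivity: forall x forall y forall z (Rxy & Ryz -> Rxz).
(a): holds.
(b): fails — R53 and R35 but not R55.
(c): fails — Rvu and Ruw but not Rvw.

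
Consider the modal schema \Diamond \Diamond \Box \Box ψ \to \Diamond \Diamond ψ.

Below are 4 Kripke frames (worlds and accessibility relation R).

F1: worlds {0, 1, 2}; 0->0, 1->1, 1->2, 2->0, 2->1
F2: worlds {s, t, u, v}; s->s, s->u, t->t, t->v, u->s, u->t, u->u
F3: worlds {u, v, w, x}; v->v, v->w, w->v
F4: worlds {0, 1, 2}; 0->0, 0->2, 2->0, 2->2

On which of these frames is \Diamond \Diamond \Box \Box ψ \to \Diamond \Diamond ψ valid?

F1, F3, F4

Frame correspondent (Sahlqvist): \forall x \forall y (x R^2 y \to \exists w (y R^2 w \wedge x R^2 w)) — i.e. a generalized confluence (Geach) condition.
F1: holds.
F2: fails — tR²v but no w with vR²w and tR²w.
F3: holds.
F4: holds.
Valid on: F1, F3, F4.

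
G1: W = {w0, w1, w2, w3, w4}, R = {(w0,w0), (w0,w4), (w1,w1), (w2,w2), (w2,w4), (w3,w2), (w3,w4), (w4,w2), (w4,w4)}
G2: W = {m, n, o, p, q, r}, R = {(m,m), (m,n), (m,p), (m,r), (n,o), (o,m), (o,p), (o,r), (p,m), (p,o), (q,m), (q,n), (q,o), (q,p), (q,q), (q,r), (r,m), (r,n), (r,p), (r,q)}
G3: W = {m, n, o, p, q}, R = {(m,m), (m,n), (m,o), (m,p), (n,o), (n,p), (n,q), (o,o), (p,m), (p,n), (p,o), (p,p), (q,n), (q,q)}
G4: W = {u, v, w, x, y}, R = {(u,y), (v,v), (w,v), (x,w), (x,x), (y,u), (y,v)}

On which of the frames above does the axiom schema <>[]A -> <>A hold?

The schema corresponds to a generalized confluence (Geach) condition: forall x forall y (xRy -> exists w (yRw & xRw)).
G1: holds.
G2: fails — mRn but no w with nRw and mRw.
G3: holds.
G4: fails — uRy but no t with yRt and uRt.
Valid on: G1, G3.

G1, G3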